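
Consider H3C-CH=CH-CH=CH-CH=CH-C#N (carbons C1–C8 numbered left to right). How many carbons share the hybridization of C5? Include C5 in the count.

C5 is sp2 (one π bond).
C1: sp3
C2: sp2 ✓
C3: sp2 ✓
C4: sp2 ✓
C5: sp2 ✓
C6: sp2 ✓
C7: sp2 ✓
C8: sp
6 carbons are sp2.

6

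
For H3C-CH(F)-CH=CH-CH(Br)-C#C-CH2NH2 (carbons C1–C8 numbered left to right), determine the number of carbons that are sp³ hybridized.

C1: sp3 ✓
C2: sp3 ✓
C3: sp2
C4: sp2
C5: sp3 ✓
C6: sp
C7: sp
C8: sp3 ✓
C1, C2, C5, C8 → 4 sp3 carbons.

4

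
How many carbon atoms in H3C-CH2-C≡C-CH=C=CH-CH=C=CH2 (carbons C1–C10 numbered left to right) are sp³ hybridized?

C1: sp3 ✓
C2: sp3 ✓
C3: sp
C4: sp
C5: sp2
C6: sp
C7: sp2
C8: sp2
C9: sp
C10: sp2
C1, C2 → 2 sp3 carbons.

2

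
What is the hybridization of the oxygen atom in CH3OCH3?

sp^3

Two σ bonds + two lone pairs = steric number 4 → sp3.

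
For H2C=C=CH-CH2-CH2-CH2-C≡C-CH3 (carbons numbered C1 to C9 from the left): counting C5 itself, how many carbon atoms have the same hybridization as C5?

4

C5 is sp3 (only σ bonds).
C1: sp2
C2: sp
C3: sp2
C4: sp3 ✓
C5: sp3 ✓
C6: sp3 ✓
C7: sp
C8: sp
C9: sp3 ✓
4 carbons are sp3.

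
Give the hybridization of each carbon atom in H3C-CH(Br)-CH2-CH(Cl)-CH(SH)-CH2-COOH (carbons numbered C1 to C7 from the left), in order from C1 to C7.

C1 sp3, C2 sp3, C3 sp3, C4 sp3, C5 sp3, C6 sp3, C7 sp2

C1 carries 4 σ bonds, giving a steric number of 4, so it is sp3.
C2: 4 σ bonds; 4 regions of electron density → sp3.
C3 — 4 σ bonds. Steric number 4, so sp3.
C4 — 4 σ bonds. Steric number 4, so sp3.
C5 is sp3: 4 σ bonds, 4 electron-density regions.
C6: 4 σ bonds; 4 regions of electron density → sp3.
C7: 3 σ bonds, plus one π bond; 3 regions of electron density → sp2.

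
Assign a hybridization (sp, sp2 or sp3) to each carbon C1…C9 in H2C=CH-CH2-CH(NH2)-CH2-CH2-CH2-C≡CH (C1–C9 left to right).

C1 is sp2: 3 σ bonds, plus one π bond, 3 electron-density regions.
C2 carries 3 σ bonds, plus one π bond, giving a steric number of 3, so it is sp2.
C3: 4 σ bonds; 4 regions of electron density → sp3.
C4 — 4 σ bonds. Steric number 4, so sp3.
C5: 4 σ bonds; 4 regions of electron density → sp3.
C6 has 4 σ bonds: steric number 4 → sp3.
C7 carries 4 σ bonds, giving a steric number of 4, so it is sp3.
C8 carries 2 σ bonds, plus two π bonds, giving a steric number of 2, so it is sp.
C9: 2 σ bonds, plus two π bonds — 2 electron domains, sp.

C1 sp2, C2 sp2, C3 sp3, C4 sp3, C5 sp3, C6 sp3, C7 sp3, C8 sp, C9 sp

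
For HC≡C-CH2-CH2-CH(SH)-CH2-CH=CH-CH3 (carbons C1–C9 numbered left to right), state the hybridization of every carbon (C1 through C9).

C1 sp, C2 sp, C3 sp3, C4 sp3, C5 sp3, C6 sp3, C7 sp2, C8 sp2, C9 sp3

C1 carries 2 σ bonds, plus two π bonds, giving a steric number of 2, so it is sp.
C2 has 2 σ bonds, plus two π bonds: steric number 2 → sp.
C3 carries 4 σ bonds, giving a steric number of 4, so it is sp3.
C4: 4 σ bonds; 4 regions of electron density → sp3.
C5 is sp3: 4 σ bonds, 4 electron-density regions.
C6: 4 σ bonds — 4 electron domains, sp3.
C7 has 3 σ bonds, plus one π bond: steric number 3 → sp2.
C8 is sp2: 3 σ bonds, plus one π bond, 3 electron-density regions.
C9 has 4 σ bonds: steric number 4 → sp3.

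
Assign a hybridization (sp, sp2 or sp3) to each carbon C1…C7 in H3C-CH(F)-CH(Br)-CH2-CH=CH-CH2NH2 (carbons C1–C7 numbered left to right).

C1 has 4 σ bonds: steric number 4 → sp3.
C2 carries 4 σ bonds, giving a steric number of 4, so it is sp3.
C3 — 4 σ bonds. Steric number 4, so sp3.
C4 — 4 σ bonds. Steric number 4, so sp3.
C5 carries 3 σ bonds, plus one π bond, giving a steric number of 3, so it is sp2.
C6 is sp2: 3 σ bonds, plus one π bond, 3 electron-density regions.
C7 (4 σ bonds) has steric number 4: sp3.

C1 sp3, C2 sp3, C3 sp3, C4 sp3, C5 sp2, C6 sp2, C7 sp3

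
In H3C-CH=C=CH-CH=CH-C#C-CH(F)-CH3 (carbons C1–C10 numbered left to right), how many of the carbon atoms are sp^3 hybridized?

3

C1: sp3 ✓
C2: sp2
C3: sp
C4: sp2
C5: sp2
C6: sp2
C7: sp
C8: sp
C9: sp3 ✓
C10: sp3 ✓
C1, C9, C10 → 3 sp3 carbons.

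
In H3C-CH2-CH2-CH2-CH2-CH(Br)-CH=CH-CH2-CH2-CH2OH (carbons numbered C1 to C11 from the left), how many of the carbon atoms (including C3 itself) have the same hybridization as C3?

C3 is sp3 (only σ bonds).
C1: sp3 ✓
C2: sp3 ✓
C3: sp3 ✓
C4: sp3 ✓
C5: sp3 ✓
C6: sp3 ✓
C7: sp2
C8: sp2
C9: sp3 ✓
C10: sp3 ✓
C11: sp3 ✓
9 carbons are sp3.

9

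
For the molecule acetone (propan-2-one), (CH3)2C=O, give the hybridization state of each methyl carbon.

Each methyl carbon (4 σ bonds) has steric number 4: sp3.

sp3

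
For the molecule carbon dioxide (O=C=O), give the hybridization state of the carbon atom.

Two σ bonds, two π bonds → steric number 2 → sp.

sp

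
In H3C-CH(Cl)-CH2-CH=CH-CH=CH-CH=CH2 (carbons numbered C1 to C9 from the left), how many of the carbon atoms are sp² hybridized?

C1: sp3
C2: sp3
C3: sp3
C4: sp2 ✓
C5: sp2 ✓
C6: sp2 ✓
C7: sp2 ✓
C8: sp2 ✓
C9: sp2 ✓
C4, C5, C6, C7, C8, C9 → 6 sp2 carbons.

6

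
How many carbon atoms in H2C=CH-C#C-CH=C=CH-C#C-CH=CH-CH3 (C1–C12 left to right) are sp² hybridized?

6

C1: sp2 ✓
C2: sp2 ✓
C3: sp
C4: sp
C5: sp2 ✓
C6: sp
C7: sp2 ✓
C8: sp
C9: sp
C10: sp2 ✓
C11: sp2 ✓
C12: sp3
C1, C2, C5, C7, C10, C11 → 6 sp2 carbons.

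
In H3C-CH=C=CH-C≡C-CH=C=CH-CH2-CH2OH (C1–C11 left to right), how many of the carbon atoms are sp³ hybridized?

3

C1: sp3 ✓
C2: sp2
C3: sp
C4: sp2
C5: sp
C6: sp
C7: sp2
C8: sp
C9: sp2
C10: sp3 ✓
C11: sp3 ✓
C1, C10, C11 → 3 sp3 carbons.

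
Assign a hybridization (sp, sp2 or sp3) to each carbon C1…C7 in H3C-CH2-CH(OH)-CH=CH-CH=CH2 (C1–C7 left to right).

C1 — 4 σ bonds. Steric number 4, so sp3.
C2: 4 σ bonds; 4 regions of electron density → sp3.
C3 is sp3: 4 σ bonds, 4 electron-density regions.
C4: 3 σ bonds, plus one π bond — 3 electron domains, sp2.
C5: 3 σ bonds, plus one π bond; 3 regions of electron density → sp2.
C6 is sp2: 3 σ bonds, plus one π bond, 3 electron-density regions.
C7 is sp2: 3 σ bonds, plus one π bond, 3 electron-density regions.

C1 sp3, C2 sp3, C3 sp3, C4 sp2, C5 sp2, C6 sp2, C7 sp2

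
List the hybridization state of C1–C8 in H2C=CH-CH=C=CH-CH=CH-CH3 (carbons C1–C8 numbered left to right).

C1 sp2, C2 sp2, C3 sp2, C4 sp, C5 sp2, C6 sp2, C7 sp2, C8 sp3

C1 — 3 σ bonds, plus one π bond. Steric number 3, so sp2.
C2: 3 σ bonds, plus one π bond; 3 regions of electron density → sp2.
C3: 3 σ bonds, plus one π bond; 3 regions of electron density → sp2.
C4 carries 2 σ bonds, plus two π bonds, giving a steric number of 2, so it is sp.
C5 is sp2: 3 σ bonds, plus one π bond, 3 electron-density regions.
C6 (3 σ bonds, plus one π bond) has steric number 3: sp2.
C7 is sp2: 3 σ bonds, plus one π bond, 3 electron-density regions.
C8: 4 σ bonds — 4 electron domains, sp3.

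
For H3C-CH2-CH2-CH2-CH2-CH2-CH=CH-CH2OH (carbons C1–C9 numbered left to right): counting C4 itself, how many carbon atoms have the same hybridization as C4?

7

C4 is sp3 (only σ bonds).
C1: sp3 ✓
C2: sp3 ✓
C3: sp3 ✓
C4: sp3 ✓
C5: sp3 ✓
C6: sp3 ✓
C7: sp2
C8: sp2
C9: sp3 ✓
7 carbons are sp3.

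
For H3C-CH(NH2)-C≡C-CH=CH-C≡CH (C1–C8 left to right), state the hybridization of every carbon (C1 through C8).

C1 sp3, C2 sp3, C3 sp, C4 sp, C5 sp2, C6 sp2, C7 sp, C8 sp

C1 (4 σ bonds) has steric number 4: sp3.
C2 is sp3: 4 σ bonds, 4 electron-density regions.
C3 (2 σ bonds, plus two π bonds) has steric number 2: sp.
C4 is sp: 2 σ bonds, plus two π bonds, 2 electron-density regions.
C5 carries 3 σ bonds, plus one π bond, giving a steric number of 3, so it is sp2.
C6: 3 σ bonds, plus one π bond — 3 electron domains, sp2.
C7 (2 σ bonds, plus two π bonds) has steric number 2: sp.
C8: 2 σ bonds, plus two π bonds — 2 electron domains, sp.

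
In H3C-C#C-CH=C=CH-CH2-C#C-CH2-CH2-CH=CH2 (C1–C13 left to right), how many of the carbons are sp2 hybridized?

C1: sp3
C2: sp
C3: sp
C4: sp2 ✓
C5: sp
C6: sp2 ✓
C7: sp3
C8: sp
C9: sp
C10: sp3
C11: sp3
C12: sp2 ✓
C13: sp2 ✓
C4, C6, C12, C13 → 4 sp2 carbons.

4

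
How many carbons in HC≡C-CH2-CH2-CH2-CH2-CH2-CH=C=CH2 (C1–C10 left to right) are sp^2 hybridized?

2

C1: sp
C2: sp
C3: sp3
C4: sp3
C5: sp3
C6: sp3
C7: sp3
C8: sp2 ✓
C9: sp
C10: sp2 ✓
C8, C10 → 2 sp2 carbons.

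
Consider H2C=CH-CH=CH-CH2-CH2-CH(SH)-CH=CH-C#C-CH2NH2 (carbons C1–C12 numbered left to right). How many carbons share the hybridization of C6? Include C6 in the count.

C6 is sp3 (only σ bonds).
C1: sp2
C2: sp2
C3: sp2
C4: sp2
C5: sp3 ✓
C6: sp3 ✓
C7: sp3 ✓
C8: sp2
C9: sp2
C10: sp
C11: sp
C12: sp3 ✓
4 carbons are sp3.

4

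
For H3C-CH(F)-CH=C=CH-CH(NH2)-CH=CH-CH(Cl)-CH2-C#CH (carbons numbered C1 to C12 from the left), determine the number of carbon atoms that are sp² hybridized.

4

C1: sp3
C2: sp3
C3: sp2 ✓
C4: sp
C5: sp2 ✓
C6: sp3
C7: sp2 ✓
C8: sp2 ✓
C9: sp3
C10: sp3
C11: sp
C12: sp
C3, C5, C7, C8 → 4 sp2 carbons.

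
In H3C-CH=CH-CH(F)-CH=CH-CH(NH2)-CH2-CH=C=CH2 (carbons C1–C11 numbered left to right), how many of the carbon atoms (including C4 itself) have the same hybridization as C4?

C4 is sp3 (only σ bonds).
C1: sp3 ✓
C2: sp2
C3: sp2
C4: sp3 ✓
C5: sp2
C6: sp2
C7: sp3 ✓
C8: sp3 ✓
C9: sp2
C10: sp
C11: sp2
4 carbons are sp3.

4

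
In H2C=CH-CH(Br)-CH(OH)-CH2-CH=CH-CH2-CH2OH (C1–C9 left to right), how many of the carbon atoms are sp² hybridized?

C1: sp2 ✓
C2: sp2 ✓
C3: sp3
C4: sp3
C5: sp3
C6: sp2 ✓
C7: sp2 ✓
C8: sp3
C9: sp3
C1, C2, C6, C7 → 4 sp2 carbons.

4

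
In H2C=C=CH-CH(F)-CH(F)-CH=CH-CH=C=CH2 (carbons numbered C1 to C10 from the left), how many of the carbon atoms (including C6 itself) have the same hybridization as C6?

6

C6 is sp2 (one π bond).
C1: sp2 ✓
C2: sp
C3: sp2 ✓
C4: sp3
C5: sp3
C6: sp2 ✓
C7: sp2 ✓
C8: sp2 ✓
C9: sp
C10: sp2 ✓
6 carbons are sp2.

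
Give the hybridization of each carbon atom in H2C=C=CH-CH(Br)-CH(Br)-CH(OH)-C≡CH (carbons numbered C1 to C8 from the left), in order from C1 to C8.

C1 is sp2: 3 σ bonds, plus one π bond, 3 electron-density regions.
C2 — 2 σ bonds, plus two π bonds. Steric number 2, so sp.
C3 is sp2: 3 σ bonds, plus one π bond, 3 electron-density regions.
C4 carries 4 σ bonds, giving a steric number of 4, so it is sp3.
C5 is sp3: 4 σ bonds, 4 electron-density regions.
C6 (4 σ bonds) has steric number 4: sp3.
C7: 2 σ bonds, plus two π bonds — 2 electron domains, sp.
C8 has 2 σ bonds, plus two π bonds: steric number 2 → sp.

C1 sp2, C2 sp, C3 sp2, C4 sp3, C5 sp3, C6 sp3, C7 sp, C8 sp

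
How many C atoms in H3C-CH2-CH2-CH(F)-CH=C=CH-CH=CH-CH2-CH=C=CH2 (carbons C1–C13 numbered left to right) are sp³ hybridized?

5

C1: sp3 ✓
C2: sp3 ✓
C3: sp3 ✓
C4: sp3 ✓
C5: sp2
C6: sp
C7: sp2
C8: sp2
C9: sp2
C10: sp3 ✓
C11: sp2
C12: sp
C13: sp2
C1, C2, C3, C4, C10 → 5 sp3 carbons.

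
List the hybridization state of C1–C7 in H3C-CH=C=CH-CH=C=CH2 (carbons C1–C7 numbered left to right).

C1 sp3, C2 sp2, C3 sp, C4 sp2, C5 sp2, C6 sp, C7 sp2

C1: 4 σ bonds; 4 regions of electron density → sp3.
C2 (3 σ bonds, plus one π bond) has steric number 3: sp2.
C3 (2 σ bonds, plus two π bonds) has steric number 2: sp.
C4 is sp2: 3 σ bonds, plus one π bond, 3 electron-density regions.
C5 is sp2: 3 σ bonds, plus one π bond, 3 electron-density regions.
C6 — 2 σ bonds, plus two π bonds. Steric number 2, so sp.
C7 carries 3 σ bonds, plus one π bond, giving a steric number of 3, so it is sp2.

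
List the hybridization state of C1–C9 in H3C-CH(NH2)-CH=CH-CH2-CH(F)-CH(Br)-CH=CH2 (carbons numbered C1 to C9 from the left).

C1 sp3, C2 sp3, C3 sp2, C4 sp2, C5 sp3, C6 sp3, C7 sp3, C8 sp2, C9 sp2

C1 is sp3: 4 σ bonds, 4 electron-density regions.
C2: 4 σ bonds — 4 electron domains, sp3.
C3 has 3 σ bonds, plus one π bond: steric number 3 → sp2.
C4 is sp2: 3 σ bonds, plus one π bond, 3 electron-density regions.
C5: 4 σ bonds — 4 electron domains, sp3.
C6 carries 4 σ bonds, giving a steric number of 4, so it is sp3.
C7 (4 σ bonds) has steric number 4: sp3.
C8: 3 σ bonds, plus one π bond; 3 regions of electron density → sp2.
C9 — 3 σ bonds, plus one π bond. Steric number 3, so sp2.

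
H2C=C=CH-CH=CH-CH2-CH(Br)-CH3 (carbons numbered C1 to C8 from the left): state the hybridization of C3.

C3 is sp2: 3 σ bonds, plus one π bond, 3 electron-density regions.

sp^2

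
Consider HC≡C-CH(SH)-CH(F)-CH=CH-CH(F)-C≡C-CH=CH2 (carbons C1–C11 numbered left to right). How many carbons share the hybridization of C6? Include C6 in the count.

4

C6 is sp2 (one π bond).
C1: sp
C2: sp
C3: sp3
C4: sp3
C5: sp2 ✓
C6: sp2 ✓
C7: sp3
C8: sp
C9: sp
C10: sp2 ✓
C11: sp2 ✓
4 carbons are sp2.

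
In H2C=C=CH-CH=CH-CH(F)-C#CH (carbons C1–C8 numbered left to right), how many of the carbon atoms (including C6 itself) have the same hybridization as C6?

C6 is sp3 (only σ bonds).
C1: sp2
C2: sp
C3: sp2
C4: sp2
C5: sp2
C6: sp3 ✓
C7: sp
C8: sp
1 carbon is sp3.

1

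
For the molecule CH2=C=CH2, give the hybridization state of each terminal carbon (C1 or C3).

sp^2

Each terminal carbon (C1 or C3) carries 3 σ bonds, plus one π bond, giving a steric number of 3, so it is sp2.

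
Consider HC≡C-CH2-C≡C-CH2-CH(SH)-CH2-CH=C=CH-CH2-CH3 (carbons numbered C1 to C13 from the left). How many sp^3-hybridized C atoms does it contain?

6

C1: sp
C2: sp
C3: sp3 ✓
C4: sp
C5: sp
C6: sp3 ✓
C7: sp3 ✓
C8: sp3 ✓
C9: sp2
C10: sp
C11: sp2
C12: sp3 ✓
C13: sp3 ✓
C3, C6, C7, C8, C12, C13 → 6 sp3 carbons.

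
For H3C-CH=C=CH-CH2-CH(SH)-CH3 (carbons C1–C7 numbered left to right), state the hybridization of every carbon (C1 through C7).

C1: 4 σ bonds — 4 electron domains, sp3.
C2: 3 σ bonds, plus one π bond; 3 regions of electron density → sp2.
C3 — 2 σ bonds, plus two π bonds. Steric number 2, so sp.
C4 (3 σ bonds, plus one π bond) has steric number 3: sp2.
C5 — 4 σ bonds. Steric number 4, so sp3.
C6 — 4 σ bonds. Steric number 4, so sp3.
C7: 4 σ bonds; 4 regions of electron density → sp3.

C1 sp3, C2 sp2, C3 sp, C4 sp2, C5 sp3, C6 sp3, C7 sp3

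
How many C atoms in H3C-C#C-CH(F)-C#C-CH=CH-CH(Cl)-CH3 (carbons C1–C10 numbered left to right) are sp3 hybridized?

C1: sp3 ✓
C2: sp
C3: sp
C4: sp3 ✓
C5: sp
C6: sp
C7: sp2
C8: sp2
C9: sp3 ✓
C10: sp3 ✓
C1, C4, C9, C10 → 4 sp3 carbons.

4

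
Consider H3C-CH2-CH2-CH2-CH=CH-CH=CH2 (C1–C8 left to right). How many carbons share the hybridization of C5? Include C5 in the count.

C5 is sp2 (one π bond).
C1: sp3
C2: sp3
C3: sp3
C4: sp3
C5: sp2 ✓
C6: sp2 ✓
C7: sp2 ✓
C8: sp2 ✓
4 carbons are sp2.

4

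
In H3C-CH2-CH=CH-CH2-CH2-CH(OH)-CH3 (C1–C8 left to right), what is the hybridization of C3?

sp2

C3 carries 3 σ bonds, plus one π bond, giving a steric number of 3, so it is sp2.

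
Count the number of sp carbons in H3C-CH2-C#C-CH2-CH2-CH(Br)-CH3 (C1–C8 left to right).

2

C1: sp3
C2: sp3
C3: sp ✓
C4: sp ✓
C5: sp3
C6: sp3
C7: sp3
C8: sp3
C3, C4 → 2 sp carbons.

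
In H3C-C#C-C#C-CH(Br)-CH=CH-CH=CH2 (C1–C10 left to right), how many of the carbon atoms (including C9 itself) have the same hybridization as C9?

C9 is sp2 (one π bond).
C1: sp3
C2: sp
C3: sp
C4: sp
C5: sp
C6: sp3
C7: sp2 ✓
C8: sp2 ✓
C9: sp2 ✓
C10: sp2 ✓
4 carbons are sp2.

4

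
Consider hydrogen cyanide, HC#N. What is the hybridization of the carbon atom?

The carbon atom has 2 σ bonds, plus two π bonds: steric number 2 → sp.

sp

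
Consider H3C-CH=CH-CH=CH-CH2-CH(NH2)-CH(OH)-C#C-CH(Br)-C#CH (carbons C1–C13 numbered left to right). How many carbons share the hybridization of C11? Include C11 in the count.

C11 is sp3 (only σ bonds).
C1: sp3 ✓
C2: sp2
C3: sp2
C4: sp2
C5: sp2
C6: sp3 ✓
C7: sp3 ✓
C8: sp3 ✓
C9: sp
C10: sp
C11: sp3 ✓
C12: sp
C13: sp
5 carbons are sp3.

5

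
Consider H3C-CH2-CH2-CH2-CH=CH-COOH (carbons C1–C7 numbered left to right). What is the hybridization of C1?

sp3

C1 is sp3: 4 σ bonds, 4 electron-density regions.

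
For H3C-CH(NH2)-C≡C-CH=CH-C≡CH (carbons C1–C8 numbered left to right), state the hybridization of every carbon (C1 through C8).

C1 sp3, C2 sp3, C3 sp, C4 sp, C5 sp2, C6 sp2, C7 sp, C8 sp

C1 is sp3: 4 σ bonds, 4 electron-density regions.
C2: 4 σ bonds — 4 electron domains, sp3.
C3 — 2 σ bonds, plus two π bonds. Steric number 2, so sp.
C4: 2 σ bonds, plus two π bonds — 2 electron domains, sp.
C5 — 3 σ bonds, plus one π bond. Steric number 3, so sp2.
C6 has 3 σ bonds, plus one π bond: steric number 3 → sp2.
C7 is sp: 2 σ bonds, plus two π bonds, 2 electron-density regions.
C8: 2 σ bonds, plus two π bonds; 2 regions of electron density → sp.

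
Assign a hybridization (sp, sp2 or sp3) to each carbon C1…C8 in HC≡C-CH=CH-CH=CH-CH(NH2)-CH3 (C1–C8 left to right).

C1 — 2 σ bonds, plus two π bonds. Steric number 2, so sp.
C2 carries 2 σ bonds, plus two π bonds, giving a steric number of 2, so it is sp.
C3 (3 σ bonds, plus one π bond) has steric number 3: sp2.
C4: 3 σ bonds, plus one π bond — 3 electron domains, sp2.
C5 — 3 σ bonds, plus one π bond. Steric number 3, so sp2.
C6: 3 σ bonds, plus one π bond; 3 regions of electron density → sp2.
C7 has 4 σ bonds: steric number 4 → sp3.
C8: 4 σ bonds; 4 regions of electron density → sp3.

C1 sp, C2 sp, C3 sp2, C4 sp2, C5 sp2, C6 sp2, C7 sp3, C8 sp3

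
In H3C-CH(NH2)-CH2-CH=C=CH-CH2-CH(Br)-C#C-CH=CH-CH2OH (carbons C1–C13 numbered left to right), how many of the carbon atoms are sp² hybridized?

C1: sp3
C2: sp3
C3: sp3
C4: sp2 ✓
C5: sp
C6: sp2 ✓
C7: sp3
C8: sp3
C9: sp
C10: sp
C11: sp2 ✓
C12: sp2 ✓
C13: sp3
C4, C6, C11, C12 → 4 sp2 carbons.

4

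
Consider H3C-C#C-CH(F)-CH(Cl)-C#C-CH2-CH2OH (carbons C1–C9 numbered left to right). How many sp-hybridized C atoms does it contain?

C1: sp3
C2: sp ✓
C3: sp ✓
C4: sp3
C5: sp3
C6: sp ✓
C7: sp ✓
C8: sp3
C9: sp3
C2, C3, C6, C7 → 4 sp carbons.

4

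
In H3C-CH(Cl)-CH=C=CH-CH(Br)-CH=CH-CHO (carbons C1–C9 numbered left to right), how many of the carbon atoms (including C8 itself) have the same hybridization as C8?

C8 is sp2 (one π bond).
C1: sp3
C2: sp3
C3: sp2 ✓
C4: sp
C5: sp2 ✓
C6: sp3
C7: sp2 ✓
C8: sp2 ✓
C9: sp2 ✓
5 carbons are sp2.

5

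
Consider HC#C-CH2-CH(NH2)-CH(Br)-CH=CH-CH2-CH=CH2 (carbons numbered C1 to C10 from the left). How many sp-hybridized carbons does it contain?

C1: sp ✓
C2: sp ✓
C3: sp3
C4: sp3
C5: sp3
C6: sp2
C7: sp2
C8: sp3
C9: sp2
C10: sp2
C1, C2 → 2 sp carbons.

2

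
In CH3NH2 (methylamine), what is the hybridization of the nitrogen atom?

sp³

Three σ bonds + one lone pair = steric number 4 → sp3.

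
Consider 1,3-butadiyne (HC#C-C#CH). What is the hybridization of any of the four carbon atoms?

Every carbon is part of a C≡C triple bond: two σ regions → sp.

sp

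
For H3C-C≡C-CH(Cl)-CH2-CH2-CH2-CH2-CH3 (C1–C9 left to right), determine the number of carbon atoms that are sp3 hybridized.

7

C1: sp3 ✓
C2: sp
C3: sp
C4: sp3 ✓
C5: sp3 ✓
C6: sp3 ✓
C7: sp3 ✓
C8: sp3 ✓
C9: sp3 ✓
C1, C4, C5, C6, C7, C8, C9 → 7 sp3 carbons.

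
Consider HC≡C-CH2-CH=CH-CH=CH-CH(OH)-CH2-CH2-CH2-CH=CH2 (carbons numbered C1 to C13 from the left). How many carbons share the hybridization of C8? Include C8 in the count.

C8 is sp3 (only σ bonds).
C1: sp
C2: sp
C3: sp3 ✓
C4: sp2
C5: sp2
C6: sp2
C7: sp2
C8: sp3 ✓
C9: sp3 ✓
C10: sp3 ✓
C11: sp3 ✓
C12: sp2
C13: sp2
5 carbons are sp3.

5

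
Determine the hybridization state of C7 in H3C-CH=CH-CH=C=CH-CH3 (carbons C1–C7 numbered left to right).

C7: 4 σ bonds — 4 electron domains, sp3.

sp3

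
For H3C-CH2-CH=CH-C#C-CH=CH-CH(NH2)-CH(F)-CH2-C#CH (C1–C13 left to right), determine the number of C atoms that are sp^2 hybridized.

4

C1: sp3
C2: sp3
C3: sp2 ✓
C4: sp2 ✓
C5: sp
C6: sp
C7: sp2 ✓
C8: sp2 ✓
C9: sp3
C10: sp3
C11: sp3
C12: sp
C13: sp
C3, C4, C7, C8 → 4 sp2 carbons.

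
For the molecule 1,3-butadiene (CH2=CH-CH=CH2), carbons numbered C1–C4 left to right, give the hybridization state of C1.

sp^2

C1 has 3 σ bonds, plus one π bond: steric number 3 → sp2.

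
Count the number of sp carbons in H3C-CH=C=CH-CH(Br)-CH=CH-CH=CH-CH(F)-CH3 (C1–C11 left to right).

1

C1: sp3
C2: sp2
C3: sp ✓
C4: sp2
C5: sp3
C6: sp2
C7: sp2
C8: sp2
C9: sp2
C10: sp3
C11: sp3
C3 → 1 sp carbon.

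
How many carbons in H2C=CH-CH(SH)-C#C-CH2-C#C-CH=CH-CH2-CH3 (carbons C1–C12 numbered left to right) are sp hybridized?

C1: sp2
C2: sp2
C3: sp3
C4: sp ✓
C5: sp ✓
C6: sp3
C7: sp ✓
C8: sp ✓
C9: sp2
C10: sp2
C11: sp3
C12: sp3
C4, C5, C7, C8 → 4 sp carbons.

4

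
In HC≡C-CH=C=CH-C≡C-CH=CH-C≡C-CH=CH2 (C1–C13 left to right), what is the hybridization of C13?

sp^2

C13 (3 σ bonds, plus one π bond) has steric number 3: sp2.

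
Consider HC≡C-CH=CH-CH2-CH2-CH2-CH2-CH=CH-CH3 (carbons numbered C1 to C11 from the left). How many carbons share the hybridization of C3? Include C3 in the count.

C3 is sp2 (one π bond).
C1: sp
C2: sp
C3: sp2 ✓
C4: sp2 ✓
C5: sp3
C6: sp3
C7: sp3
C8: sp3
C9: sp2 ✓
C10: sp2 ✓
C11: sp3
4 carbons are sp2.

4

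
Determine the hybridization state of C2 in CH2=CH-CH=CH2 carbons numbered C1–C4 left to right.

C2 is sp2: 3 σ bonds, plus one π bond, 3 electron-density regions.

sp^2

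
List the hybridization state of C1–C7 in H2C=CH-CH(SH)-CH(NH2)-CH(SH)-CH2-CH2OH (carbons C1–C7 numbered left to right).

C1 sp2, C2 sp2, C3 sp3, C4 sp3, C5 sp3, C6 sp3, C7 sp3

C1 has 3 σ bonds, plus one π bond: steric number 3 → sp2.
C2 has 3 σ bonds, plus one π bond: steric number 3 → sp2.
C3 — 4 σ bonds. Steric number 4, so sp3.
C4: 4 σ bonds; 4 regions of electron density → sp3.
C5: 4 σ bonds; 4 regions of electron density → sp3.
C6: 4 σ bonds; 4 regions of electron density → sp3.
C7 has 4 σ bonds: steric number 4 → sp3.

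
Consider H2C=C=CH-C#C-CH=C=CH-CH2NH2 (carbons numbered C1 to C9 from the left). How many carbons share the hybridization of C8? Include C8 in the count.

4

C8 is sp2 (one π bond).
C1: sp2 ✓
C2: sp
C3: sp2 ✓
C4: sp
C5: sp
C6: sp2 ✓
C7: sp
C8: sp2 ✓
C9: sp3
4 carbons are sp2.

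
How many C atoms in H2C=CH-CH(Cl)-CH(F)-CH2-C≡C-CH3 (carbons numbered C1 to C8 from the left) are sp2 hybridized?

2

C1: sp2 ✓
C2: sp2 ✓
C3: sp3
C4: sp3
C5: sp3
C6: sp
C7: sp
C8: sp3
C1, C2 → 2 sp2 carbons.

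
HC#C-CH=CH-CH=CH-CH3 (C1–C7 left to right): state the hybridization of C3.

sp2

C3 carries 3 σ bonds, plus one π bond, giving a steric number of 3, so it is sp2.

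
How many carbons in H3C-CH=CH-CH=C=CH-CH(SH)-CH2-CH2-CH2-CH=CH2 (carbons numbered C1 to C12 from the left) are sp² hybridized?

C1: sp3
C2: sp2 ✓
C3: sp2 ✓
C4: sp2 ✓
C5: sp
C6: sp2 ✓
C7: sp3
C8: sp3
C9: sp3
C10: sp3
C11: sp2 ✓
C12: sp2 ✓
C2, C3, C4, C6, C11, C12 → 6 sp2 carbons.

6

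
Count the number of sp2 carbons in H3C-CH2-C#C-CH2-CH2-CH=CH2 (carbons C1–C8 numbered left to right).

C1: sp3
C2: sp3
C3: sp
C4: sp
C5: sp3
C6: sp3
C7: sp2 ✓
C8: sp2 ✓
C7, C8 → 2 sp2 carbons.

2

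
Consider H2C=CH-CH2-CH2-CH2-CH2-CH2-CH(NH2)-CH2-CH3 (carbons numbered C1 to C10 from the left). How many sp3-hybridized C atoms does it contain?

C1: sp2
C2: sp2
C3: sp3 ✓
C4: sp3 ✓
C5: sp3 ✓
C6: sp3 ✓
C7: sp3 ✓
C8: sp3 ✓
C9: sp3 ✓
C10: sp3 ✓
C3, C4, C5, C6, C7, C8, C9, C10 → 8 sp3 carbons.

8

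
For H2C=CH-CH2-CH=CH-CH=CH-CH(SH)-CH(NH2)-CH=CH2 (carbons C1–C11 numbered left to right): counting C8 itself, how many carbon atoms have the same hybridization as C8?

3

C8 is sp3 (only σ bonds).
C1: sp2
C2: sp2
C3: sp3 ✓
C4: sp2
C5: sp2
C6: sp2
C7: sp2
C8: sp3 ✓
C9: sp3 ✓
C10: sp2
C11: sp2
3 carbons are sp3.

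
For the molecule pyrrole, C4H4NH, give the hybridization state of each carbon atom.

Each carbon atom (3 σ bonds, plus one π bond) has steric number 3: sp2.

sp2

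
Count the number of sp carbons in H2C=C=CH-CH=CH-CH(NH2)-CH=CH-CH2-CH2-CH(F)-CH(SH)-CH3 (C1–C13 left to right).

C1: sp2
C2: sp ✓
C3: sp2
C4: sp2
C5: sp2
C6: sp3
C7: sp2
C8: sp2
C9: sp3
C10: sp3
C11: sp3
C12: sp3
C13: sp3
C2 → 1 sp carbon.

1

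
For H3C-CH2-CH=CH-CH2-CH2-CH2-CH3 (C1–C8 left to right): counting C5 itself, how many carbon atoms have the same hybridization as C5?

6

C5 is sp3 (only σ bonds).
C1: sp3 ✓
C2: sp3 ✓
C3: sp2
C4: sp2
C5: sp3 ✓
C6: sp3 ✓
C7: sp3 ✓
C8: sp3 ✓
6 carbons are sp3.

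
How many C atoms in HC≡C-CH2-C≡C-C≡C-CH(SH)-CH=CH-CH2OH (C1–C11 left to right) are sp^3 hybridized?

C1: sp
C2: sp
C3: sp3 ✓
C4: sp
C5: sp
C6: sp
C7: sp
C8: sp3 ✓
C9: sp2
C10: sp2
C11: sp3 ✓
C3, C8, C11 → 3 sp3 carbons.

3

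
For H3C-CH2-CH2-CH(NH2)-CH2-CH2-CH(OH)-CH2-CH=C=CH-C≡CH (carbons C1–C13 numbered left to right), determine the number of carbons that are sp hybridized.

3

C1: sp3
C2: sp3
C3: sp3
C4: sp3
C5: sp3
C6: sp3
C7: sp3
C8: sp3
C9: sp2
C10: sp ✓
C11: sp2
C12: sp ✓
C13: sp ✓
C10, C12, C13 → 3 sp carbons.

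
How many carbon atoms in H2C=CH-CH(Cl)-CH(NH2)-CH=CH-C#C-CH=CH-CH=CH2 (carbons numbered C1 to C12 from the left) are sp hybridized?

C1: sp2
C2: sp2
C3: sp3
C4: sp3
C5: sp2
C6: sp2
C7: sp ✓
C8: sp ✓
C9: sp2
C10: sp2
C11: sp2
C12: sp2
C7, C8 → 2 sp carbons.

2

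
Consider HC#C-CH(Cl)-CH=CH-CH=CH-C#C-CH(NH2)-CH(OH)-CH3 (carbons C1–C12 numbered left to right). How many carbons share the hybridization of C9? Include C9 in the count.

4

C9 is sp (two π bonds).
C1: sp ✓
C2: sp ✓
C3: sp3
C4: sp2
C5: sp2
C6: sp2
C7: sp2
C8: sp ✓
C9: sp ✓
C10: sp3
C11: sp3
C12: sp3
4 carbons are sp.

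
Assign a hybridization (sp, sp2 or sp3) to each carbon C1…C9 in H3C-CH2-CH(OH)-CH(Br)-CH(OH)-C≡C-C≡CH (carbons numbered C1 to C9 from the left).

C1 sp3, C2 sp3, C3 sp3, C4 sp3, C5 sp3, C6 sp, C7 sp, C8 sp, C9 sp

C1 (4 σ bonds) has steric number 4: sp3.
C2 carries 4 σ bonds, giving a steric number of 4, so it is sp3.
C3 has 4 σ bonds: steric number 4 → sp3.
C4 (4 σ bonds) has steric number 4: sp3.
C5 is sp3: 4 σ bonds, 4 electron-density regions.
C6 (2 σ bonds, plus two π bonds) has steric number 2: sp.
C7 — 2 σ bonds, plus two π bonds. Steric number 2, so sp.
C8: 2 σ bonds, plus two π bonds — 2 electron domains, sp.
C9 — 2 σ bonds, plus two π bonds. Steric number 2, so sp.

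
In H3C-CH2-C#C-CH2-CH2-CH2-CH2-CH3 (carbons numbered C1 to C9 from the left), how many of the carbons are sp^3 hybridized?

7

C1: sp3 ✓
C2: sp3 ✓
C3: sp
C4: sp
C5: sp3 ✓
C6: sp3 ✓
C7: sp3 ✓
C8: sp3 ✓
C9: sp3 ✓
C1, C2, C5, C6, C7, C8, C9 → 7 sp3 carbons.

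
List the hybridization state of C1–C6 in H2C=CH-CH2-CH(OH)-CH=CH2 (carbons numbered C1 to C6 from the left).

C1 carries 3 σ bonds, plus one π bond, giving a steric number of 3, so it is sp2.
C2 has 3 σ bonds, plus one π bond: steric number 3 → sp2.
C3 has 4 σ bonds: steric number 4 → sp3.
C4 is sp3: 4 σ bonds, 4 electron-density regions.
C5 carries 3 σ bonds, plus one π bond, giving a steric number of 3, so it is sp2.
C6 — 3 σ bonds, plus one π bond. Steric number 3, so sp2.

C1 sp2, C2 sp2, C3 sp3, C4 sp3, C5 sp2, C6 sp2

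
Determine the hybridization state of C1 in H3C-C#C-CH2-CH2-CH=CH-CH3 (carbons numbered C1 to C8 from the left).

C1: 4 σ bonds; 4 regions of electron density → sp3.

sp^3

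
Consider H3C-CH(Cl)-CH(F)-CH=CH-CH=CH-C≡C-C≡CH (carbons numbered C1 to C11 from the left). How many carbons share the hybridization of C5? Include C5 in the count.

4

C5 is sp2 (one π bond).
C1: sp3
C2: sp3
C3: sp3
C4: sp2 ✓
C5: sp2 ✓
C6: sp2 ✓
C7: sp2 ✓
C8: sp
C9: sp
C10: sp
C11: sp
4 carbons are sp2.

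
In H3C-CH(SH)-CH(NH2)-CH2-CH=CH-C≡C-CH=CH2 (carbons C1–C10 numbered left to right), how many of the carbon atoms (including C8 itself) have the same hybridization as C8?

2

C8 is sp (two π bonds).
C1: sp3
C2: sp3
C3: sp3
C4: sp3
C5: sp2
C6: sp2
C7: sp ✓
C8: sp ✓
C9: sp2
C10: sp2
2 carbons are sp.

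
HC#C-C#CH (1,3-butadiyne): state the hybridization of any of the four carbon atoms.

Every carbon is part of a C≡C triple bond: two σ regions → sp.

sp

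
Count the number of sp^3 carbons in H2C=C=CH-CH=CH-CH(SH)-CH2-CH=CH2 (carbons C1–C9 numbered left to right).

C1: sp2
C2: sp
C3: sp2
C4: sp2
C5: sp2
C6: sp3 ✓
C7: sp3 ✓
C8: sp2
C9: sp2
C6, C7 → 2 sp3 carbons.

2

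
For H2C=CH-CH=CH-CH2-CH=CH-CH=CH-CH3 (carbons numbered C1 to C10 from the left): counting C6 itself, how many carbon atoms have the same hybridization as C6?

8

C6 is sp2 (one π bond).
C1: sp2 ✓
C2: sp2 ✓
C3: sp2 ✓
C4: sp2 ✓
C5: sp3
C6: sp2 ✓
C7: sp2 ✓
C8: sp2 ✓
C9: sp2 ✓
C10: sp3
8 carbons are sp2.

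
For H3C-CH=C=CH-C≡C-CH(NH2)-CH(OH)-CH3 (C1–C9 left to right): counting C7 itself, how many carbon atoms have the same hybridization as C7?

C7 is sp3 (only σ bonds).
C1: sp3 ✓
C2: sp2
C3: sp
C4: sp2
C5: sp
C6: sp
C7: sp3 ✓
C8: sp3 ✓
C9: sp3 ✓
4 carbons are sp3.

4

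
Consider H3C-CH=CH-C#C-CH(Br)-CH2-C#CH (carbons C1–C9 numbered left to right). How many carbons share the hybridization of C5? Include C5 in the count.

C5 is sp (two π bonds).
C1: sp3
C2: sp2
C3: sp2
C4: sp ✓
C5: sp ✓
C6: sp3
C7: sp3
C8: sp ✓
C9: sp ✓
4 carbons are sp.

4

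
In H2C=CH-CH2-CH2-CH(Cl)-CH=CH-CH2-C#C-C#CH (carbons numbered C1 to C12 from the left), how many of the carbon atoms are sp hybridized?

C1: sp2
C2: sp2
C3: sp3
C4: sp3
C5: sp3
C6: sp2
C7: sp2
C8: sp3
C9: sp ✓
C10: sp ✓
C11: sp ✓
C12: sp ✓
C9, C10, C11, C12 → 4 sp carbons.

4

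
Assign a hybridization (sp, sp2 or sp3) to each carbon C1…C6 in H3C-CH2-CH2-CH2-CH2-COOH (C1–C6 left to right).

C1 has 4 σ bonds: steric number 4 → sp3.
C2 carries 4 σ bonds, giving a steric number of 4, so it is sp3.
C3 carries 4 σ bonds, giving a steric number of 4, so it is sp3.
C4: 4 σ bonds — 4 electron domains, sp3.
C5 — 4 σ bonds. Steric number 4, so sp3.
C6 carries 3 σ bonds, plus one π bond, giving a steric number of 3, so it is sp2.

C1 sp3, C2 sp3, C3 sp3, C4 sp3, C5 sp3, C6 sp2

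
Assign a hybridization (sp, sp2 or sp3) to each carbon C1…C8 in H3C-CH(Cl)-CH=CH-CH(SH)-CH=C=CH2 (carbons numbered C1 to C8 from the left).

C1 sp3, C2 sp3, C3 sp2, C4 sp2, C5 sp3, C6 sp2, C7 sp, C8 sp2

C1 — 4 σ bonds. Steric number 4, so sp3.
C2: 4 σ bonds; 4 regions of electron density → sp3.
C3: 3 σ bonds, plus one π bond — 3 electron domains, sp2.
C4 is sp2: 3 σ bonds, plus one π bond, 3 electron-density regions.
C5 (4 σ bonds) has steric number 4: sp3.
C6: 3 σ bonds, plus one π bond; 3 regions of electron density → sp2.
C7 carries 2 σ bonds, plus two π bonds, giving a steric number of 2, so it is sp.
C8 (3 σ bonds, plus one π bond) has steric number 3: sp2.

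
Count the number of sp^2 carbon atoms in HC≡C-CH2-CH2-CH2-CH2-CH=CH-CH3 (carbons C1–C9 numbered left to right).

2

C1: sp
C2: sp
C3: sp3
C4: sp3
C5: sp3
C6: sp3
C7: sp2 ✓
C8: sp2 ✓
C9: sp3
C7, C8 → 2 sp2 carbons.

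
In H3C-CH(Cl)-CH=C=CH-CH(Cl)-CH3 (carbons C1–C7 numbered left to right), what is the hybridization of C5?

sp^2

C5: 3 σ bonds, plus one π bond; 3 regions of electron density → sp2.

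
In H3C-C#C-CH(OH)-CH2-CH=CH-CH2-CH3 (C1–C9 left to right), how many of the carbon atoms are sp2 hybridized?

C1: sp3
C2: sp
C3: sp
C4: sp3
C5: sp3
C6: sp2 ✓
C7: sp2 ✓
C8: sp3
C9: sp3
C6, C7 → 2 sp2 carbons.

2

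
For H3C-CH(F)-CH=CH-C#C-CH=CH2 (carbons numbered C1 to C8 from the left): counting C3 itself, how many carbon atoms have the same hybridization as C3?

4

C3 is sp2 (one π bond).
C1: sp3
C2: sp3
C3: sp2 ✓
C4: sp2 ✓
C5: sp
C6: sp
C7: sp2 ✓
C8: sp2 ✓
4 carbons are sp2.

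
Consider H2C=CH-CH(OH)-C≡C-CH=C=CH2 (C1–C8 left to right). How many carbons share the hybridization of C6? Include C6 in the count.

C6 is sp2 (one π bond).
C1: sp2 ✓
C2: sp2 ✓
C3: sp3
C4: sp
C5: sp
C6: sp2 ✓
C7: sp
C8: sp2 ✓
4 carbons are sp2.

4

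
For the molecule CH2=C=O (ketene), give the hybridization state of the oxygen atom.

sp2

The oxygen atom carries 1 σ bond and 2 lone pairs, plus one π bond, giving a steric number of 3, so it is sp2.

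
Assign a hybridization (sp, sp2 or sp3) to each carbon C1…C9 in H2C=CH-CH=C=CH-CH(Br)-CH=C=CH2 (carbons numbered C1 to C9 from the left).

C1 sp2, C2 sp2, C3 sp2, C4 sp, C5 sp2, C6 sp3, C7 sp2, C8 sp, C9 sp2

C1 carries 3 σ bonds, plus one π bond, giving a steric number of 3, so it is sp2.
C2 is sp2: 3 σ bonds, plus one π bond, 3 electron-density regions.
C3 is sp2: 3 σ bonds, plus one π bond, 3 electron-density regions.
C4 carries 2 σ bonds, plus two π bonds, giving a steric number of 2, so it is sp.
C5 (3 σ bonds, plus one π bond) has steric number 3: sp2.
C6: 4 σ bonds — 4 electron domains, sp3.
C7 (3 σ bonds, plus one π bond) has steric number 3: sp2.
C8 carries 2 σ bonds, plus two π bonds, giving a steric number of 2, so it is sp.
C9 carries 3 σ bonds, plus one π bond, giving a steric number of 3, so it is sp2.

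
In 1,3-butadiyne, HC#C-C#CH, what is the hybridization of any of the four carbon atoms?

sp

Every carbon is part of a C≡C triple bond: two σ regions → sp.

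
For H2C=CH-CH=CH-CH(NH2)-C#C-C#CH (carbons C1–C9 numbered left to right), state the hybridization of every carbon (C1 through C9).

C1 sp2, C2 sp2, C3 sp2, C4 sp2, C5 sp3, C6 sp, C7 sp, C8 sp, C9 sp

C1 is sp2: 3 σ bonds, plus one π bond, 3 electron-density regions.
C2: 3 σ bonds, plus one π bond; 3 regions of electron density → sp2.
C3: 3 σ bonds, plus one π bond — 3 electron domains, sp2.
C4: 3 σ bonds, plus one π bond; 3 regions of electron density → sp2.
C5 (4 σ bonds) has steric number 4: sp3.
C6: 2 σ bonds, plus two π bonds — 2 electron domains, sp.
C7 has 2 σ bonds, plus two π bonds: steric number 2 → sp.
C8 is sp: 2 σ bonds, plus two π bonds, 2 electron-density regions.
C9: 2 σ bonds, plus two π bonds; 2 regions of electron density → sp.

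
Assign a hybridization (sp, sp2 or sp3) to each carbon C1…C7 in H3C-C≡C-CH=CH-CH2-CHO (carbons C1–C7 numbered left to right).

C1 (4 σ bonds) has steric number 4: sp3.
C2: 2 σ bonds, plus two π bonds; 2 regions of electron density → sp.
C3 — 2 σ bonds, plus two π bonds. Steric number 2, so sp.
C4: 3 σ bonds, plus one π bond; 3 regions of electron density → sp2.
C5: 3 σ bonds, plus one π bond — 3 electron domains, sp2.
C6: 4 σ bonds; 4 regions of electron density → sp3.
C7 — 3 σ bonds, plus one π bond. Steric number 3, so sp2.

C1 sp3, C2 sp, C3 sp, C4 sp2, C5 sp2, C6 sp3, C7 sp2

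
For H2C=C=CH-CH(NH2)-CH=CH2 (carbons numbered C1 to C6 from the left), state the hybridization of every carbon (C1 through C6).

C1 sp2, C2 sp, C3 sp2, C4 sp3, C5 sp2, C6 sp2

C1 (3 σ bonds, plus one π bond) has steric number 3: sp2.
C2: 2 σ bonds, plus two π bonds — 2 electron domains, sp.
C3: 3 σ bonds, plus one π bond — 3 electron domains, sp2.
C4 has 4 σ bonds: steric number 4 → sp3.
C5 (3 σ bonds, plus one π bond) has steric number 3: sp2.
C6: 3 σ bonds, plus one π bond; 3 regions of electron density → sp2.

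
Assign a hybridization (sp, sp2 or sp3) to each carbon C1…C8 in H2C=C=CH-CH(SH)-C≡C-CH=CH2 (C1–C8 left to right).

C1 carries 3 σ bonds, plus one π bond, giving a steric number of 3, so it is sp2.
C2 is sp: 2 σ bonds, plus two π bonds, 2 electron-density regions.
C3 (3 σ bonds, plus one π bond) has steric number 3: sp2.
C4 has 4 σ bonds: steric number 4 → sp3.
C5 carries 2 σ bonds, plus two π bonds, giving a steric number of 2, so it is sp.
C6 (2 σ bonds, plus two π bonds) has steric number 2: sp.
C7: 3 σ bonds, plus one π bond; 3 regions of electron density → sp2.
C8: 3 σ bonds, plus one π bond; 3 regions of electron density → sp2.

C1 sp2, C2 sp, C3 sp2, C4 sp3, C5 sp, C6 sp, C7 sp2, C8 sp2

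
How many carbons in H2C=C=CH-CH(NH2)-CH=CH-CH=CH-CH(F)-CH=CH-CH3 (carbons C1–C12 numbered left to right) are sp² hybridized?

C1: sp2 ✓
C2: sp
C3: sp2 ✓
C4: sp3
C5: sp2 ✓
C6: sp2 ✓
C7: sp2 ✓
C8: sp2 ✓
C9: sp3
C10: sp2 ✓
C11: sp2 ✓
C12: sp3
C1, C3, C5, C6, C7, C8, C10, C11 → 8 sp2 carbons.

8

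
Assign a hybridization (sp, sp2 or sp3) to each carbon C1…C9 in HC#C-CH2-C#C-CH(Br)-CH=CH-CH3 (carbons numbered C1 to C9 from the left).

C1 — 2 σ bonds, plus two π bonds. Steric number 2, so sp.
C2 — 2 σ bonds, plus two π bonds. Steric number 2, so sp.
C3 (4 σ bonds) has steric number 4: sp3.
C4 is sp: 2 σ bonds, plus two π bonds, 2 electron-density regions.
C5: 2 σ bonds, plus two π bonds; 2 regions of electron density → sp.
C6 — 4 σ bonds. Steric number 4, so sp3.
C7 carries 3 σ bonds, plus one π bond, giving a steric number of 3, so it is sp2.
C8 is sp2: 3 σ bonds, plus one π bond, 3 electron-density regions.
C9: 4 σ bonds — 4 electron domains, sp3.

C1 sp, C2 sp, C3 sp3, C4 sp, C5 sp, C6 sp3, C7 sp2, C8 sp2, C9 sp3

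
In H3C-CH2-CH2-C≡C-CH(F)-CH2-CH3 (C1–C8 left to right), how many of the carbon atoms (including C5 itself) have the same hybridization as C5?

2

C5 is sp (two π bonds).
C1: sp3
C2: sp3
C3: sp3
C4: sp ✓
C5: sp ✓
C6: sp3
C7: sp3
C8: sp3
2 carbons are sp.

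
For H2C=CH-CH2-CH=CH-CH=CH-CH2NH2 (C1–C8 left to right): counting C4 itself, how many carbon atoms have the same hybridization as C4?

6

C4 is sp2 (one π bond).
C1: sp2 ✓
C2: sp2 ✓
C3: sp3
C4: sp2 ✓
C5: sp2 ✓
C6: sp2 ✓
C7: sp2 ✓
C8: sp3
6 carbons are sp2.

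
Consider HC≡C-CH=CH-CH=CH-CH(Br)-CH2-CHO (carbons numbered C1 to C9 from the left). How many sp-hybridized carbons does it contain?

2

C1: sp ✓
C2: sp ✓
C3: sp2
C4: sp2
C5: sp2
C6: sp2
C7: sp3
C8: sp3
C9: sp2
C1, C2 → 2 sp carbons.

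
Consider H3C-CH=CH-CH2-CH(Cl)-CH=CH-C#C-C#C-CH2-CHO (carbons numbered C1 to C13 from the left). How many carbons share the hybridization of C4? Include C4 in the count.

4

C4 is sp3 (only σ bonds).
C1: sp3 ✓
C2: sp2
C3: sp2
C4: sp3 ✓
C5: sp3 ✓
C6: sp2
C7: sp2
C8: sp
C9: sp
C10: sp
C11: sp
C12: sp3 ✓
C13: sp2
4 carbons are sp3.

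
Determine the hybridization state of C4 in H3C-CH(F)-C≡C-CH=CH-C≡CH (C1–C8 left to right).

sp

C4 — 2 σ bonds, plus two π bonds. Steric number 2, so sp.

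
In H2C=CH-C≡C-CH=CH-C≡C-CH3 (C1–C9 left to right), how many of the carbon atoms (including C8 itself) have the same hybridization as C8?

C8 is sp (two π bonds).
C1: sp2
C2: sp2
C3: sp ✓
C4: sp ✓
C5: sp2
C6: sp2
C7: sp ✓
C8: sp ✓
C9: sp3
4 carbons are sp.

4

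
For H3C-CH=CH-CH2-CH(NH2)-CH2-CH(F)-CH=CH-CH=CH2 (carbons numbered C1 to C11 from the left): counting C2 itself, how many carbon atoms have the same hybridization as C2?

6

C2 is sp2 (one π bond).
C1: sp3
C2: sp2 ✓
C3: sp2 ✓
C4: sp3
C5: sp3
C6: sp3
C7: sp3
C8: sp2 ✓
C9: sp2 ✓
C10: sp2 ✓
C11: sp2 ✓
6 carbons are sp2.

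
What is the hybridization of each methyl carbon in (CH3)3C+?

sp^3

Each methyl carbon: 4 σ bonds — 4 electron domains, sp3.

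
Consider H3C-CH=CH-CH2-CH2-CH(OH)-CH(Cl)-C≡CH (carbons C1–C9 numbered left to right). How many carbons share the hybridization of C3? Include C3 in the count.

C3 is sp2 (one π bond).
C1: sp3
C2: sp2 ✓
C3: sp2 ✓
C4: sp3
C5: sp3
C6: sp3
C7: sp3
C8: sp
C9: sp
2 carbons are sp2.

2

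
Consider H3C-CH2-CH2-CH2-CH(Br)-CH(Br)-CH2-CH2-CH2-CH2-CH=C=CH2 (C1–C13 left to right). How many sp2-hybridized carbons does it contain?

2

C1: sp3
C2: sp3
C3: sp3
C4: sp3
C5: sp3
C6: sp3
C7: sp3
C8: sp3
C9: sp3
C10: sp3
C11: sp2 ✓
C12: sp
C13: sp2 ✓
C11, C13 → 2 sp2 carbons.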